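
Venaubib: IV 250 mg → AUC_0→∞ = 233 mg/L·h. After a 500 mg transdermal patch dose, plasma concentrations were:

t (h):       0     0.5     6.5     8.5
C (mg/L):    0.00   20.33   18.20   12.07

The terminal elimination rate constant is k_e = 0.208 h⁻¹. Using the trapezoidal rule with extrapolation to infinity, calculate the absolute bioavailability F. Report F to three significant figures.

Trapezoidal AUC_0→8.5 (transdermal patch):
  [0→0.5]: (0.00+20.33)/2 × 0.5 = 5.0825
  [0.5→6.5]: (20.33+18.20)/2 × 6 = 115.59
  [6.5→8.5]: (18.20+12.07)/2 × 2 = 30.27
  Sum = 150.9425 mg/L·h
Tail: C_last/k_e = 12.07/0.208 = 58.029
AUC_0→∞ (transdermal patch) = 150.9425 + 58.029 = 208.9715 mg/L·h
F = (AUC_ev/D_ev)/(AUC_iv/D_iv) = (208.9715/500)/(233/250) = 0.417943/0.932 = 0.4484

F = 0.448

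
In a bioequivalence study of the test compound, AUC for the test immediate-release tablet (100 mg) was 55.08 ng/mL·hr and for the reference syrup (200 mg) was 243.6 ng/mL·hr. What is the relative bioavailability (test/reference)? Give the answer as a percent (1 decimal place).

F_rel = 45.2%

F_rel = (AUC_test/D_test) / (AUC_ref/D_ref)
      = (55.08/100) / (243.6/200)
      = 0.5508 / 1.218 = 0.4522 = 45.22%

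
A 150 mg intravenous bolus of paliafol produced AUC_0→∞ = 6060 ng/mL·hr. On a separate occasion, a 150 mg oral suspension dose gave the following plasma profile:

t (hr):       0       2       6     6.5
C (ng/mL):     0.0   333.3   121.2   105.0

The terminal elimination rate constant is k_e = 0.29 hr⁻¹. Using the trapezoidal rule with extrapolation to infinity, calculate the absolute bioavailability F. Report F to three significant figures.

Trapezoidal AUC_0→6.5 (oral suspension):
  [0→2]: (0.0+333.3)/2 × 2 = 333.3
  [2→6]: (333.3+121.2)/2 × 4 = 909.0
  [6→6.5]: (121.2+105.0)/2 × 0.5 = 56.55
  Sum = 1298.85 ng/mL·hr
Tail: C_last/k_e = 105.0/0.29 = 362.069
AUC_0→∞ (oral suspension) = 1298.85 + 362.069 = 1660.919 ng/mL·hr
F = (AUC_ev/D_ev)/(AUC_iv/D_iv) = (1660.919/150)/(6060/150) = 11.0728/40.4 = 0.2741

F = 0.274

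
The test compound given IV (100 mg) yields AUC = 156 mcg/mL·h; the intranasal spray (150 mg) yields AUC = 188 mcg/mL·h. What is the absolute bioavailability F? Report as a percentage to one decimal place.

F = 80.3%

F = (AUC_ev / D_ev) / (AUC_iv / D_iv)
  = (188/150) / (156/100)
  = 1.25333 / 1.56 = 0.8034
  = 80.34%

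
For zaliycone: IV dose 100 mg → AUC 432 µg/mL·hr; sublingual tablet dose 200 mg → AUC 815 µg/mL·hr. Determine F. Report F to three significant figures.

F = 0.943

F = (AUC_ev / D_ev) / (AUC_iv / D_iv)
  = (815/200) / (432/100)
  = 4.075 / 4.32 = 0.9433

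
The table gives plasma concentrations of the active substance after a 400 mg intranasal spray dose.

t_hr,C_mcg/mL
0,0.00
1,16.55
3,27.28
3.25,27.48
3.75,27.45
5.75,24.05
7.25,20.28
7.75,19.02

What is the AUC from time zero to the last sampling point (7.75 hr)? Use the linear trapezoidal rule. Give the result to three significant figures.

AUC = 167 mcg/mL·hr

Trapezoidal AUC_0→7.75:
  [0→1]: (0.00+16.55)/2 × 1 = 8.275
  [1→3]: (16.55+27.28)/2 × 2 = 43.83
  [3→3.25]: (27.28+27.48)/2 × 0.25 = 6.845
  [3.25→3.75]: (27.48+27.45)/2 × 0.5 = 13.7325
  [3.75→5.75]: (27.45+24.05)/2 × 2 = 51.5
  [5.75→7.25]: (24.05+20.28)/2 × 1.5 = 33.2475
  [7.25→7.75]: (20.28+19.02)/2 × 0.5 = 9.825
  Sum = 167.255 mcg/mL·hr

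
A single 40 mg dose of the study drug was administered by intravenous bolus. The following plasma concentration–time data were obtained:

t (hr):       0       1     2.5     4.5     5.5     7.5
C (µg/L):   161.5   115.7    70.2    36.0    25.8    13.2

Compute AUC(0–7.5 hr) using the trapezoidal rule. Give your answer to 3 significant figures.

Trapezoidal AUC_0→7.5:
  [0→1]: (161.5+115.7)/2 × 1 = 138.6
  [1→2.5]: (115.7+70.2)/2 × 1.5 = 139.425
  [2.5→4.5]: (70.2+36.0)/2 × 2 = 106.2
  [4.5→5.5]: (36.0+25.8)/2 × 1 = 30.9
  [5.5→7.5]: (25.8+13.2)/2 × 2 = 39.0
  Sum = 454.125 µg/L·hr

AUC = 454 µg/L·hr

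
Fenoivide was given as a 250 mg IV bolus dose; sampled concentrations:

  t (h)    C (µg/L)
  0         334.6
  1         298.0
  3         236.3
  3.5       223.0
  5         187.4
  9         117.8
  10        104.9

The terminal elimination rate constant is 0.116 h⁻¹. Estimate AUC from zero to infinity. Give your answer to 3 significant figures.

Trapezoidal AUC_0→10:
  [0→1]: (334.6+298.0)/2 × 1 = 316.3
  [1→3]: (298.0+236.3)/2 × 2 = 534.3
  [3→3.5]: (236.3+223.0)/2 × 0.5 = 114.825
  [3.5→5]: (223.0+187.4)/2 × 1.5 = 307.8
  [5→9]: (187.4+117.8)/2 × 4 = 610.4
  [9→10]: (117.8+104.9)/2 × 1 = 111.35
  Sum = 1994.975 µg/L·h
Extrapolated tail: C_last / k_e = 104.9 / 0.116 = 904.310
AUC_0→∞ = 1994.975 + 904.310 = 2899.285 µg/L·h

AUC = 2900 µg/L·h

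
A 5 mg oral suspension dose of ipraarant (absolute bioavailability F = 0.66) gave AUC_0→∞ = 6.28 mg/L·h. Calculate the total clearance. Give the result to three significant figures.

CL = F × Dose / AUC_0→∞
   = 0.66 × 5 / 6.28 = 0.525478 L/h

CL = 0.525 L/h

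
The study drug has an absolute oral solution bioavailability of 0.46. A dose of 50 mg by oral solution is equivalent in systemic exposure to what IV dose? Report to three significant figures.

D_iv = 23.0 mg

Systemic exposure from an extravascular dose = F × D_ev, so the equivalent IV dose is F × D_ev.
D_iv = F × D_ev = 0.46 × 50 = 23 mg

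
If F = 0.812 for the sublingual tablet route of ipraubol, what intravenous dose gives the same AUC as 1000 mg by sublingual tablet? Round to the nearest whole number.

D_iv = 812 mg

Systemic exposure from an extravascular dose = F × D_ev, so the equivalent IV dose is F × D_ev.
D_iv = F × D_ev = 0.812 × 1000 = 812 mg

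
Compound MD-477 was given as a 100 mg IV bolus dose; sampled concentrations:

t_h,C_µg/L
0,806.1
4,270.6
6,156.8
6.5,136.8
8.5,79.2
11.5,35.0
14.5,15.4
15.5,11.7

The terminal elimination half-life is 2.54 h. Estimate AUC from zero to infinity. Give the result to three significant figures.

AUC = 3170 µg/L·h

Trapezoidal AUC_0→15.5:
  [0→4]: (806.1+270.6)/2 × 4 = 2153.4
  [4→6]: (270.6+156.8)/2 × 2 = 427.4
  [6→6.5]: (156.8+136.8)/2 × 0.5 = 73.4
  [6.5→8.5]: (136.8+79.2)/2 × 2 = 216.0
  [8.5→11.5]: (79.2+35.0)/2 × 3 = 171.3
  [11.5→14.5]: (35.0+15.4)/2 × 3 = 75.6
  [14.5→15.5]: (15.4+11.7)/2 × 1 = 13.55
  Sum = 3130.65 µg/L·h
k_e = ln2 / t½ = 0.693147 / 2.54 = 0.2729 h^-1
Extrapolated tail: C_last / k_e = 11.7 / 0.2729 = 42.873
AUC_0→∞ = 3130.65 + 42.873 = 3173.523 µg/L·h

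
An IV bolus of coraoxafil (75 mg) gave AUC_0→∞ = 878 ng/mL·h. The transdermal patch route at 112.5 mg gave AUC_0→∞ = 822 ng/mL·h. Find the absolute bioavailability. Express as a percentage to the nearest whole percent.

F = 62%

F = (AUC_ev / D_ev) / (AUC_iv / D_iv)
  = (822/112.5) / (878/75)
  = 7.30667 / 11.7067 = 0.6241
  = 62.41%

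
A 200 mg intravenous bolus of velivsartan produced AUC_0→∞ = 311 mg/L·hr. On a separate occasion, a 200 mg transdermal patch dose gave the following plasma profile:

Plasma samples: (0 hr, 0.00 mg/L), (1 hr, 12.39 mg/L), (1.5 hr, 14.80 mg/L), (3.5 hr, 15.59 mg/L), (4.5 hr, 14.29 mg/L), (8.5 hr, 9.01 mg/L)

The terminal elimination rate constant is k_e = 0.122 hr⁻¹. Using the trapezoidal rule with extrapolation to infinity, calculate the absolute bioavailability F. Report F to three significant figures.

Trapezoidal AUC_0→8.5 (transdermal patch):
  [0→1]: (0.00+12.39)/2 × 1 = 6.195
  [1→1.5]: (12.39+14.80)/2 × 0.5 = 6.7975
  [1.5→3.5]: (14.80+15.59)/2 × 2 = 30.39
  [3.5→4.5]: (15.59+14.29)/2 × 1 = 14.94
  [4.5→8.5]: (14.29+9.01)/2 × 4 = 46.6
  Sum = 104.9225 mg/L·hr
Tail: C_last/k_e = 9.01/0.122 = 73.852
AUC_0→∞ (transdermal patch) = 104.9225 + 73.852 = 178.7745 mg/L·hr
F = (AUC_ev/D_ev)/(AUC_iv/D_iv) = (178.7745/200)/(311/200) = 0.8938725/1.555 = 0.5748

F = 0.575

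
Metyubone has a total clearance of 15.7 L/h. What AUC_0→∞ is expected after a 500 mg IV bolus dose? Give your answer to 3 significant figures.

AUC = 31.8 mg/L·h

AUC_0→∞ = Dose_iv / CL
        = 500 / 15.7 = 31.8471 mg/L·h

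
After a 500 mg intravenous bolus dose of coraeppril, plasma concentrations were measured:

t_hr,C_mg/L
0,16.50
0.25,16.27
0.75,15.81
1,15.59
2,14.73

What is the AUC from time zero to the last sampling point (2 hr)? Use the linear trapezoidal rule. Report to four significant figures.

Trapezoidal AUC_0→2:
  [0→0.25]: (16.50+16.27)/2 × 0.25 = 4.09625
  [0.25→0.75]: (16.27+15.81)/2 × 0.5 = 8.02
  [0.75→1]: (15.81+15.59)/2 × 0.25 = 3.925
  [1→2]: (15.59+14.73)/2 × 1 = 15.16
  Sum = 31.20125 mg/L·hr

AUC = 31.20 mg/L·hr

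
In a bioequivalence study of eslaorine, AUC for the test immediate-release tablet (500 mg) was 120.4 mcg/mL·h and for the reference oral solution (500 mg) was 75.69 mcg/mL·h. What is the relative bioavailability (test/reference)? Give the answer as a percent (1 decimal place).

F_rel = (AUC_test/D_test) / (AUC_ref/D_ref)
      = (120.4/500) / (75.69/500)
      = 0.2408 / 0.15138 = 1.5907 = 159.07%

F_rel = 159.1%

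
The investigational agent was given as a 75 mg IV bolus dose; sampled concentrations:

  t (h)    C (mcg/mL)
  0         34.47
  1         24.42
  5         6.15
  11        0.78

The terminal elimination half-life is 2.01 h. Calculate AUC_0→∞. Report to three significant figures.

AUC = 114 mcg/mL·h

Trapezoidal AUC_0→11:
  [0→1]: (34.47+24.42)/2 × 1 = 29.445
  [1→5]: (24.42+6.15)/2 × 4 = 61.14
  [5→11]: (6.15+0.78)/2 × 6 = 20.79
  Sum = 111.375 mcg/mL·h
k_e = ln2 / t½ = 0.693147 / 2.01 = 0.3448 h^-1
Extrapolated tail: C_last / k_e = 0.78 / 0.3448 = 2.262
AUC_0→∞ = 111.375 + 2.262 = 113.637 mcg/mL·h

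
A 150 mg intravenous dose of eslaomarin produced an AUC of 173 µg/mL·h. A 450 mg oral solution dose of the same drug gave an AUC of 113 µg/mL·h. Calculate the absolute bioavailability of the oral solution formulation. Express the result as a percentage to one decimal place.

F = (AUC_ev / D_ev) / (AUC_iv / D_iv)
  = (113/450) / (173/150)
  = 0.251111 / 1.15333 = 0.2177
  = 21.77%

F = 21.8%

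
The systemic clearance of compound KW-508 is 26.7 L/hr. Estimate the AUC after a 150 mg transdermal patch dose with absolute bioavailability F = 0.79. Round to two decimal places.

AUC_0→∞ = F × Dose / CL
        = 0.79 × 150 / 26.7 = 4.4382 mg/L·hr

AUC = 4.44 mg/L·hr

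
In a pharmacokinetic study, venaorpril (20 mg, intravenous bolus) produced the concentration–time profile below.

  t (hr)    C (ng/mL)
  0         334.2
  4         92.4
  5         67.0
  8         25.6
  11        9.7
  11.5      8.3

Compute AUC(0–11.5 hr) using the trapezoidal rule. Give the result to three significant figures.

AUC = 1130 ng/mL·hr

Trapezoidal AUC_0→11.5:
  [0→4]: (334.2+92.4)/2 × 4 = 853.2
  [4→5]: (92.4+67.0)/2 × 1 = 79.7
  [5→8]: (67.0+25.6)/2 × 3 = 138.9
  [8→11]: (25.6+9.7)/2 × 3 = 52.95
  [11→11.5]: (9.7+8.3)/2 × 0.5 = 4.5
  Sum = 1129.25 ng/mL·hr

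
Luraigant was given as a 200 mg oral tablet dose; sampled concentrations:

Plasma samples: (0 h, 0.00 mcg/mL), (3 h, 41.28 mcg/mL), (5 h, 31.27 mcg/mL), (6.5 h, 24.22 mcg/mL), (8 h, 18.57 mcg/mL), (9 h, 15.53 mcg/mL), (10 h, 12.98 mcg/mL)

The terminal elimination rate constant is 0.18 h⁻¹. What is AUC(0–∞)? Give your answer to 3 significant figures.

AUC = 312 mcg/mL·h

Trapezoidal AUC_0→10:
  [0→3]: (0.00+41.28)/2 × 3 = 61.92
  [3→5]: (41.28+31.27)/2 × 2 = 72.55
  [5→6.5]: (31.27+24.22)/2 × 1.5 = 41.6175
  [6.5→8]: (24.22+18.57)/2 × 1.5 = 32.0925
  [8→9]: (18.57+15.53)/2 × 1 = 17.05
  [9→10]: (15.53+12.98)/2 × 1 = 14.255
  Sum = 239.485 mcg/mL·h
Extrapolated tail: C_last / k_e = 12.98 / 0.18 = 72.111
AUC_0→∞ = 239.485 + 72.111 = 311.596 mcg/mL·h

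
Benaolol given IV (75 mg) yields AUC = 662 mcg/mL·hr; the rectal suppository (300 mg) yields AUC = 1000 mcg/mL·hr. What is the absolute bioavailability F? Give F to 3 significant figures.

F = (AUC_ev / D_ev) / (AUC_iv / D_iv)
  = (1000/300) / (662/75)
  = 3.33333 / 8.82667 = 0.3776

F = 0.378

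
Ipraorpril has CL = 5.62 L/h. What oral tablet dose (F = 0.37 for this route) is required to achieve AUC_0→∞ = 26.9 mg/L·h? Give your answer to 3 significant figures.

Dose = CL × AUC_0→∞ / F
     = 5.62 × 26.9 / 0.37 = 408.589 mg

Dose = 409 mg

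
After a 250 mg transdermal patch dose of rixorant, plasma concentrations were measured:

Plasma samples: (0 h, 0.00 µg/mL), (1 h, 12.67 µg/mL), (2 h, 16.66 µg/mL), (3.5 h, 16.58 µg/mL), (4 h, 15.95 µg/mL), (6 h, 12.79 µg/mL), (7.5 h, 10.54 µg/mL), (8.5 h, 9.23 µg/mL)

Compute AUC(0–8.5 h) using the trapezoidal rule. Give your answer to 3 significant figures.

AUC = 110 µg/mL·h

Trapezoidal AUC_0→8.5:
  [0→1]: (0.00+12.67)/2 × 1 = 6.335
  [1→2]: (12.67+16.66)/2 × 1 = 14.665
  [2→3.5]: (16.66+16.58)/2 × 1.5 = 24.93
  [3.5→4]: (16.58+15.95)/2 × 0.5 = 8.1325
  [4→6]: (15.95+12.79)/2 × 2 = 28.74
  [6→7.5]: (12.79+10.54)/2 × 1.5 = 17.4975
  [7.5→8.5]: (10.54+9.23)/2 × 1 = 9.885
  Sum = 110.185 µg/mL·h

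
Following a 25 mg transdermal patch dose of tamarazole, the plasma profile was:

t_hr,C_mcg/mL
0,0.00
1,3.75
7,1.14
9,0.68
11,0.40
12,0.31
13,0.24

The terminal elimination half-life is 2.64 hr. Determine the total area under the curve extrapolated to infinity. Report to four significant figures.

Trapezoidal AUC_0→13:
  [0→1]: (0.00+3.75)/2 × 1 = 1.875
  [1→7]: (3.75+1.14)/2 × 6 = 14.67
  [7→9]: (1.14+0.68)/2 × 2 = 1.82
  [9→11]: (0.68+0.40)/2 × 2 = 1.08
  [11→12]: (0.40+0.31)/2 × 1 = 0.355
  [12→13]: (0.31+0.24)/2 × 1 = 0.275
  Sum = 20.075 mcg/mL·hr
k_e = ln2 / t½ = 0.693147 / 2.64 = 0.2626 hr^-1
Extrapolated tail: C_last / k_e = 0.24 / 0.2626 = 0.914
AUC_0→∞ = 20.075 + 0.914 = 20.989 mcg/mL·hr

AUC = 20.99 mcg/mL·hr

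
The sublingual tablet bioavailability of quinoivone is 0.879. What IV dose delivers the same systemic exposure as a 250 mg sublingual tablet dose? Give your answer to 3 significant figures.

D_iv = 220 mg

Systemic exposure from an extravascular dose = F × D_ev, so the equivalent IV dose is F × D_ev.
D_iv = F × D_ev = 0.879 × 250 = 219.75 mg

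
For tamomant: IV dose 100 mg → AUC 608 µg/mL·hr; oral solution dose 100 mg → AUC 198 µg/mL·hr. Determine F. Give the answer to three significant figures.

F = (AUC_ev / D_ev) / (AUC_iv / D_iv)
  = (198/100) / (608/100)
  = 1.98 / 6.08 = 0.3257

F = 0.326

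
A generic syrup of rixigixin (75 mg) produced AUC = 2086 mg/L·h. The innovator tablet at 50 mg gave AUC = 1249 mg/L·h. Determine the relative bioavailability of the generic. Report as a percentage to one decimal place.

F_rel = 111.3%

F_rel = (AUC_test/D_test) / (AUC_ref/D_ref)
      = (2086/75) / (1249/50)
      = 27.8133 / 24.98 = 1.1134 = 111.34%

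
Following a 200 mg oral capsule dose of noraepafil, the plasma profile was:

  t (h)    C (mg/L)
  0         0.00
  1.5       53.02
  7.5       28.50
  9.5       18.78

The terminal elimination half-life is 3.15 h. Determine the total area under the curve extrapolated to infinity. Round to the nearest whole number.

Trapezoidal AUC_0→9.5:
  [0→1.5]: (0.00+53.02)/2 × 1.5 = 39.765
  [1.5→7.5]: (53.02+28.50)/2 × 6 = 244.56
  [7.5→9.5]: (28.50+18.78)/2 × 2 = 47.28
  Sum = 331.605 mg/L·h
k_e = ln2 / t½ = 0.693147 / 3.15 = 0.2200 h^-1
Extrapolated tail: C_last / k_e = 18.78 / 0.22 = 85.364
AUC_0→∞ = 331.605 + 85.364 = 416.969 mg/L·h

AUC = 417 mg/L·h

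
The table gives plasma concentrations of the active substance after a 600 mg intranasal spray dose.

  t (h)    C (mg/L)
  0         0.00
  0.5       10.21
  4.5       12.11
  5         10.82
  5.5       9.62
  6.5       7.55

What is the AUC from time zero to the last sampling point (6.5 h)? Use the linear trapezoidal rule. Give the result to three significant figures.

Trapezoidal AUC_0→6.5:
  [0→0.5]: (0.00+10.21)/2 × 0.5 = 2.5525
  [0.5→4.5]: (10.21+12.11)/2 × 4 = 44.64
  [4.5→5]: (12.11+10.82)/2 × 0.5 = 5.7325
  [5→5.5]: (10.82+9.62)/2 × 0.5 = 5.11
  [5.5→6.5]: (9.62+7.55)/2 × 1 = 8.585
  Sum = 66.62 mg/L·h

AUC = 66.6 mg/L·h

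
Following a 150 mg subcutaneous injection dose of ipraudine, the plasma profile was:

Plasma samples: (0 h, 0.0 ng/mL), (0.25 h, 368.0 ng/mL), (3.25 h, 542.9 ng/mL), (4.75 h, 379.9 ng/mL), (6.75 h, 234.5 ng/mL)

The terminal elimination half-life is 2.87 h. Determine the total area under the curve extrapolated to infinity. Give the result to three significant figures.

AUC = 3690 ng/mL·h

Trapezoidal AUC_0→6.75:
  [0→0.25]: (0.0+368.0)/2 × 0.25 = 46.0
  [0.25→3.25]: (368.0+542.9)/2 × 3 = 1366.35
  [3.25→4.75]: (542.9+379.9)/2 × 1.5 = 692.1
  [4.75→6.75]: (379.9+234.5)/2 × 2 = 614.4
  Sum = 2718.85 ng/mL·h
k_e = ln2 / t½ = 0.693147 / 2.87 = 0.2415 h^-1
Extrapolated tail: C_last / k_e = 234.5 / 0.2415 = 971.014
AUC_0→∞ = 2718.85 + 971.014 = 3689.864 ng/mL·h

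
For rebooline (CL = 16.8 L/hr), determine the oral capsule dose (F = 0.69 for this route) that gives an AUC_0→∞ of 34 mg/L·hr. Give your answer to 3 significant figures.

Dose = CL × AUC_0→∞ / F
     = 16.8 × 34 / 0.69 = 827.826 mg

Dose = 828 mg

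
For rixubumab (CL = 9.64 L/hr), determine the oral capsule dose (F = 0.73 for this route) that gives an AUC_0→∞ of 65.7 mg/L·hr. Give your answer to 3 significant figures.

Dose = 868 mg

Dose = CL × AUC_0→∞ / F
     = 9.64 × 65.7 / 0.73 = 867.6 mg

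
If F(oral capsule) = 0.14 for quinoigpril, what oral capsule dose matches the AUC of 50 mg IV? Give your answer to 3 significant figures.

D_oral = 357 mg

For equal systemic exposure: F × D_ev = D_iv
D_ev = D_iv / F = 50 / 0.14 = 357.143 mg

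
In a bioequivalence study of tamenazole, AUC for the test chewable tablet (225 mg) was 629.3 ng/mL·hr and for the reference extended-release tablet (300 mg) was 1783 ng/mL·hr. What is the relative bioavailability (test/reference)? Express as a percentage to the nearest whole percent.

F_rel = 47%

F_rel = (AUC_test/D_test) / (AUC_ref/D_ref)
      = (629.3/225) / (1783/300)
      = 2.79689 / 5.94333 = 0.4706 = 47.06%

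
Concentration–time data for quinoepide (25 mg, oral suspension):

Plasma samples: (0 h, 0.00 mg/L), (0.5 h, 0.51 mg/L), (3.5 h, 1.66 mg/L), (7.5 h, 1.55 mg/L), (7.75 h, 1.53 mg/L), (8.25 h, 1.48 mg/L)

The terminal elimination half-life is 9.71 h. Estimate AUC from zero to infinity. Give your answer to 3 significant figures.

Trapezoidal AUC_0→8.25:
  [0→0.5]: (0.00+0.51)/2 × 0.5 = 0.1275
  [0.5→3.5]: (0.51+1.66)/2 × 3 = 3.255
  [3.5→7.5]: (1.66+1.55)/2 × 4 = 6.42
  [7.5→7.75]: (1.55+1.53)/2 × 0.25 = 0.385
  [7.75→8.25]: (1.53+1.48)/2 × 0.5 = 0.7525
  Sum = 10.94 mg/L·h
k_e = ln2 / t½ = 0.693147 / 9.71 = 0.0714 h^-1
Extrapolated tail: C_last / k_e = 1.48 / 0.0714 = 20.728
AUC_0→∞ = 10.94 + 20.728 = 31.668 mg/L·h

AUC = 31.7 mg/L·h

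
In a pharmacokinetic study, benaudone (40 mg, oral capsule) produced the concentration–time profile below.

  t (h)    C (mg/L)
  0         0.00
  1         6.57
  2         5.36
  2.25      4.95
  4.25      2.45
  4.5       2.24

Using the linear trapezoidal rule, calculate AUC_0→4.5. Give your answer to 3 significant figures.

Trapezoidal AUC_0→4.5:
  [0→1]: (0.00+6.57)/2 × 1 = 3.285
  [1→2]: (6.57+5.36)/2 × 1 = 5.965
  [2→2.25]: (5.36+4.95)/2 × 0.25 = 1.28875
  [2.25→4.25]: (4.95+2.45)/2 × 2 = 7.4
  [4.25→4.5]: (2.45+2.24)/2 × 0.25 = 0.58625
  Sum = 18.525 mg/L·h

AUC = 18.5 mg/L·h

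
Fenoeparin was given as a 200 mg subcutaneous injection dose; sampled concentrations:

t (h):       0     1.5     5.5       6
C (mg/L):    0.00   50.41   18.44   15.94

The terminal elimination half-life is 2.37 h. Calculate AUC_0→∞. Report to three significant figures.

Trapezoidal AUC_0→6:
  [0→1.5]: (0.00+50.41)/2 × 1.5 = 37.8075
  [1.5→5.5]: (50.41+18.44)/2 × 4 = 137.7
  [5.5→6]: (18.44+15.94)/2 × 0.5 = 8.595
  Sum = 184.1025 mg/L·h
k_e = ln2 / t½ = 0.693147 / 2.37 = 0.2925 h^-1
Extrapolated tail: C_last / k_e = 15.94 / 0.2925 = 54.496
AUC_0→∞ = 184.1025 + 54.496 = 238.5985 mg/L·h

AUC = 239 mg/L·h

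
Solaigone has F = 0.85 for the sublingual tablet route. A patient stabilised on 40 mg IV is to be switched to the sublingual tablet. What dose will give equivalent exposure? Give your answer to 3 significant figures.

For equal systemic exposure: F × D_ev = D_iv
D_ev = D_iv / F = 40 / 0.85 = 47.0588 mg

D_sublingual = 47.1 mg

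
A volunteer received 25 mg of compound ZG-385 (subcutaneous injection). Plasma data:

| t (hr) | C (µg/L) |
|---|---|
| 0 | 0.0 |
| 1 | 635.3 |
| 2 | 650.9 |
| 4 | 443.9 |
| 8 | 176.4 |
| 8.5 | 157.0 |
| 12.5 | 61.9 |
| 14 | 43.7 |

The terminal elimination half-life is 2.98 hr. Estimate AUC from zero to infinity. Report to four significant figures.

AUC = 4084 µg/L·hr

Trapezoidal AUC_0→14:
  [0→1]: (0.0+635.3)/2 × 1 = 317.65
  [1→2]: (635.3+650.9)/2 × 1 = 643.1
  [2→4]: (650.9+443.9)/2 × 2 = 1094.8
  [4→8]: (443.9+176.4)/2 × 4 = 1240.6
  [8→8.5]: (176.4+157.0)/2 × 0.5 = 83.35
  [8.5→12.5]: (157.0+61.9)/2 × 4 = 437.8
  [12.5→14]: (61.9+43.7)/2 × 1.5 = 79.2
  Sum = 3896.5 µg/L·hr
k_e = ln2 / t½ = 0.693147 / 2.98 = 0.2326 hr^-1
Extrapolated tail: C_last / k_e = 43.7 / 0.2326 = 187.876
AUC_0→∞ = 3896.5 + 187.876 = 4084.376 µg/L·hr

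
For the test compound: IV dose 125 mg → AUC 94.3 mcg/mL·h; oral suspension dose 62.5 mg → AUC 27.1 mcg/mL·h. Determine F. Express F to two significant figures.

F = (AUC_ev / D_ev) / (AUC_iv / D_iv)
  = (27.1/62.5) / (94.3/125)
  = 0.4336 / 0.7544 = 0.5748

F = 0.57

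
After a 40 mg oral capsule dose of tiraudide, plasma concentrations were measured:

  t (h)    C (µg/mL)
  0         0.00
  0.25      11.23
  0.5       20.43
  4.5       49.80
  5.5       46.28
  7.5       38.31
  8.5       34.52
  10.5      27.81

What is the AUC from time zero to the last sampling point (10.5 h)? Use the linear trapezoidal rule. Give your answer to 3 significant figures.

Trapezoidal AUC_0→10.5:
  [0→0.25]: (0.00+11.23)/2 × 0.25 = 1.40375
  [0.25→0.5]: (11.23+20.43)/2 × 0.25 = 3.9575
  [0.5→4.5]: (20.43+49.80)/2 × 4 = 140.46
  [4.5→5.5]: (49.80+46.28)/2 × 1 = 48.04
  [5.5→7.5]: (46.28+38.31)/2 × 2 = 84.59
  [7.5→8.5]: (38.31+34.52)/2 × 1 = 36.415
  [8.5→10.5]: (34.52+27.81)/2 × 2 = 62.33
  Sum = 377.19625 µg/mL·h

AUC = 377 µg/mL·h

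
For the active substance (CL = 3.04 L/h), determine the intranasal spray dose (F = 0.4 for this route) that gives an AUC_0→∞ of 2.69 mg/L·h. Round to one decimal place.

Dose = CL × AUC_0→∞ / F
     = 3.04 × 2.69 / 0.4 = 20.444 mg

Dose = 20.4 mg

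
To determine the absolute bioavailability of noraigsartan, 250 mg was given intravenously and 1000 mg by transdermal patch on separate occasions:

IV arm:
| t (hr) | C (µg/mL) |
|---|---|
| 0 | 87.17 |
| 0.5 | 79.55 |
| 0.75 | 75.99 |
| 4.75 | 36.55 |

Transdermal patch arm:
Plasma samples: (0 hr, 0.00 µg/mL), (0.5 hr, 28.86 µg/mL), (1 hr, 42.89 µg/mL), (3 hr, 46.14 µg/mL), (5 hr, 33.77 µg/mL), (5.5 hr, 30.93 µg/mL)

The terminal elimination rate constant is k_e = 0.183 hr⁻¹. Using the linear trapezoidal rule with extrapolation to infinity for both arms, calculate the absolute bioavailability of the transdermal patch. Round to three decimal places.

Trapezoidal AUC_0→4.75 (IV):
  [0→0.5]: (87.17+79.55)/2 × 0.5 = 41.68
  [0.5→0.75]: (79.55+75.99)/2 × 0.25 = 19.4425
  [0.75→4.75]: (75.99+36.55)/2 × 4 = 225.08
  Sum = 286.2025 µg/mL·hr
IV tail: 36.55/0.183 = 199.727; AUC_iv,0→∞ = 286.2025 + 199.727 = 485.9295 µg/mL·hr
Trapezoidal AUC_0→5.5 (transdermal patch):
  [0→0.5]: (0.00+28.86)/2 × 0.5 = 7.215
  [0.5→1]: (28.86+42.89)/2 × 0.5 = 17.9375
  [1→3]: (42.89+46.14)/2 × 2 = 89.03
  [3→5]: (46.14+33.77)/2 × 2 = 79.91
  [5→5.5]: (33.77+30.93)/2 × 0.5 = 16.175
  Sum = 210.2675 µg/mL·hr
transdermal patch tail: 30.93/0.183 = 169.016; AUC_ev,0→∞ = 210.2675 + 169.016 = 379.2835 µg/mL·hr
F = (AUC_ev/D_ev)/(AUC_iv/D_iv) = (379.2835/1000)/(485.9295/250) = 0.3792835/1.943718 = 0.1951

F = 0.195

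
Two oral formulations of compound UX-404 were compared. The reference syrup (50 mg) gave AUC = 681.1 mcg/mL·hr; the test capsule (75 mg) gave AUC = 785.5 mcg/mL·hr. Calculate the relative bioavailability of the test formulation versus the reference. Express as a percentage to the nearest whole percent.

F_rel = 77%

F_rel = (AUC_test/D_test) / (AUC_ref/D_ref)
      = (785.5/75) / (681.1/50)
      = 10.4733 / 13.622 = 0.7689 = 76.89%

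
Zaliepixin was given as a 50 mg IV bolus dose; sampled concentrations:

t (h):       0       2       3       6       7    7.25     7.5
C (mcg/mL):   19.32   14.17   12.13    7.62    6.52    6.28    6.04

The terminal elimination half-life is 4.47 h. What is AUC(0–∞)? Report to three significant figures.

AUC = 125 mcg/mL·h

Trapezoidal AUC_0→7.5:
  [0→2]: (19.32+14.17)/2 × 2 = 33.49
  [2→3]: (14.17+12.13)/2 × 1 = 13.15
  [3→6]: (12.13+7.62)/2 × 3 = 29.625
  [6→7]: (7.62+6.52)/2 × 1 = 7.07
  [7→7.25]: (6.52+6.28)/2 × 0.25 = 1.6
  [7.25→7.5]: (6.28+6.04)/2 × 0.25 = 1.54
  Sum = 86.475 mcg/mL·h
k_e = ln2 / t½ = 0.693147 / 4.47 = 0.1551 h^-1
Extrapolated tail: C_last / k_e = 6.04 / 0.1551 = 38.943
AUC_0→∞ = 86.475 + 38.943 = 125.418 mcg/mL·h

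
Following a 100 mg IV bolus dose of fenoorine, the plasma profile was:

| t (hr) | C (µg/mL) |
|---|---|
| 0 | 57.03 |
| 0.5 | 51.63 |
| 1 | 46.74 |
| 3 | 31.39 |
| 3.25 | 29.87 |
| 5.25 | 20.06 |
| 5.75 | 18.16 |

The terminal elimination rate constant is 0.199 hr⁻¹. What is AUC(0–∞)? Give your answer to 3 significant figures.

AUC = 288 µg/mL·hr

Trapezoidal AUC_0→5.75:
  [0→0.5]: (57.03+51.63)/2 × 0.5 = 27.165
  [0.5→1]: (51.63+46.74)/2 × 0.5 = 24.5925
  [1→3]: (46.74+31.39)/2 × 2 = 78.13
  [3→3.25]: (31.39+29.87)/2 × 0.25 = 7.6575
  [3.25→5.25]: (29.87+20.06)/2 × 2 = 49.93
  [5.25→5.75]: (20.06+18.16)/2 × 0.5 = 9.555
  Sum = 197.03 µg/mL·hr
Extrapolated tail: C_last / k_e = 18.16 / 0.199 = 91.256
AUC_0→∞ = 197.03 + 91.256 = 288.286 µg/mL·hr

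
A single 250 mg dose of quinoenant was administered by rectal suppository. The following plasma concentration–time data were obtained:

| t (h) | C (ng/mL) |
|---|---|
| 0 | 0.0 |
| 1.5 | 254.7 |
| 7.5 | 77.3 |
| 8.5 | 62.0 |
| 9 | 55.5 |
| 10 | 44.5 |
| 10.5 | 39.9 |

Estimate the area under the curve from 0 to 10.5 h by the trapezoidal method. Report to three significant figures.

AUC = 1360 ng/mL·h

Trapezoidal AUC_0→10.5:
  [0→1.5]: (0.0+254.7)/2 × 1.5 = 191.025
  [1.5→7.5]: (254.7+77.3)/2 × 6 = 996.0
  [7.5→8.5]: (77.3+62.0)/2 × 1 = 69.65
  [8.5→9]: (62.0+55.5)/2 × 0.5 = 29.375
  [9→10]: (55.5+44.5)/2 × 1 = 50.0
  [10→10.5]: (44.5+39.9)/2 × 0.5 = 21.1
  Sum = 1357.15 ng/mL·h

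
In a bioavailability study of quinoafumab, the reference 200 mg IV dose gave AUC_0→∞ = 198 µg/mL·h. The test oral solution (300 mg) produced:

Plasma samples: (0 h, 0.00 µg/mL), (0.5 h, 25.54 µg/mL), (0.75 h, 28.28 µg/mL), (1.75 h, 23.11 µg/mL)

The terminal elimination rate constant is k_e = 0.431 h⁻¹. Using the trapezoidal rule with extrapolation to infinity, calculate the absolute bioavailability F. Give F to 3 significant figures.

Trapezoidal AUC_0→1.75 (oral solution):
  [0→0.5]: (0.00+25.54)/2 × 0.5 = 6.385
  [0.5→0.75]: (25.54+28.28)/2 × 0.25 = 6.7275
  [0.75→1.75]: (28.28+23.11)/2 × 1 = 25.695
  Sum = 38.8075 µg/mL·h
Tail: C_last/k_e = 23.11/0.431 = 53.619
AUC_0→∞ (oral solution) = 38.8075 + 53.619 = 92.4265 µg/mL·h
F = (AUC_ev/D_ev)/(AUC_iv/D_iv) = (92.4265/300)/(198/200) = 0.308088/0.99 = 0.3112

F = 0.311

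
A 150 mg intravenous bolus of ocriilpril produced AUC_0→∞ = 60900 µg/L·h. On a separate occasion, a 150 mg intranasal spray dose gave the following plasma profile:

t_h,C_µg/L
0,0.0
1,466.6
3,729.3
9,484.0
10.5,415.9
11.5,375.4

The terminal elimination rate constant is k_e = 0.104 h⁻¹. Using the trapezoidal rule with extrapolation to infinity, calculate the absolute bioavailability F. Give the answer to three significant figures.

Trapezoidal AUC_0→11.5 (intranasal spray):
  [0→1]: (0.0+466.6)/2 × 1 = 233.3
  [1→3]: (466.6+729.3)/2 × 2 = 1195.9
  [3→9]: (729.3+484.0)/2 × 6 = 3639.9
  [9→10.5]: (484.0+415.9)/2 × 1.5 = 674.925
  [10.5→11.5]: (415.9+375.4)/2 × 1 = 395.65
  Sum = 6139.675 µg/L·h
Tail: C_last/k_e = 375.4/0.104 = 3609.615
AUC_0→∞ (intranasal spray) = 6139.675 + 3609.615 = 9749.29 µg/L·h
F = (AUC_ev/D_ev)/(AUC_iv/D_iv) = (9749.29/150)/(60900/150) = 64.9953/406 = 0.1601

F = 0.160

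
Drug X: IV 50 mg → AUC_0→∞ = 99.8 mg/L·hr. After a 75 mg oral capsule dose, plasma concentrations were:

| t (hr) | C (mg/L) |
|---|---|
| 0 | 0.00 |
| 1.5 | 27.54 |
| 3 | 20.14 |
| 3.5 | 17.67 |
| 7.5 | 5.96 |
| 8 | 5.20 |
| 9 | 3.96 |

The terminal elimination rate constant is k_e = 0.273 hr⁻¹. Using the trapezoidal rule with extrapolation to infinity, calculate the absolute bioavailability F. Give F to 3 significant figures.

Trapezoidal AUC_0→9 (oral capsule):
  [0→1.5]: (0.00+27.54)/2 × 1.5 = 20.655
  [1.5→3]: (27.54+20.14)/2 × 1.5 = 35.76
  [3→3.5]: (20.14+17.67)/2 × 0.5 = 9.4525
  [3.5→7.5]: (17.67+5.96)/2 × 4 = 47.26
  [7.5→8]: (5.96+5.20)/2 × 0.5 = 2.79
  [8→9]: (5.20+3.96)/2 × 1 = 4.58
  Sum = 120.4975 mg/L·hr
Tail: C_last/k_e = 3.96/0.273 = 14.505
AUC_0→∞ (oral capsule) = 120.4975 + 14.505 = 135.0025 mg/L·hr
F = (AUC_ev/D_ev)/(AUC_iv/D_iv) = (135.0025/75)/(99.8/50) = 1.80003/1.996 = 0.9018

F = 0.902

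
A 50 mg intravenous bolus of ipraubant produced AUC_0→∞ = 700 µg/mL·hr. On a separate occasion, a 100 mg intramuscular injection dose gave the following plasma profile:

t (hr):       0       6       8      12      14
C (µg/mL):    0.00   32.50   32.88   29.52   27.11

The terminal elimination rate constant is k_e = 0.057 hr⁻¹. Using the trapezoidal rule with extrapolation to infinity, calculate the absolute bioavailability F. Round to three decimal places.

Trapezoidal AUC_0→14 (intramuscular injection):
  [0→6]: (0.00+32.50)/2 × 6 = 97.5
  [6→8]: (32.50+32.88)/2 × 2 = 65.38
  [8→12]: (32.88+29.52)/2 × 4 = 124.8
  [12→14]: (29.52+27.11)/2 × 2 = 56.63
  Sum = 344.31 µg/mL·hr
Tail: C_last/k_e = 27.11/0.057 = 475.614
AUC_0→∞ (intramuscular injection) = 344.31 + 475.614 = 819.924 µg/mL·hr
F = (AUC_ev/D_ev)/(AUC_iv/D_iv) = (819.924/100)/(700/50) = 8.19924/14 = 0.5857

F = 0.586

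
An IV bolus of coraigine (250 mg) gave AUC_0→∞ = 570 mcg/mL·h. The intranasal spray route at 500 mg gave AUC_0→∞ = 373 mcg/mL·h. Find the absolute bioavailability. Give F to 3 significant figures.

F = (AUC_ev / D_ev) / (AUC_iv / D_iv)
  = (373/500) / (570/250)
  = 0.746 / 2.28 = 0.3272

F = 0.327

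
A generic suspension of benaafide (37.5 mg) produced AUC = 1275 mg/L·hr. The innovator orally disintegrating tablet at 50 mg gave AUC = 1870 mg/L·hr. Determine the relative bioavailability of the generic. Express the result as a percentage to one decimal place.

F_rel = 90.9%

F_rel = (AUC_test/D_test) / (AUC_ref/D_ref)
      = (1275/37.5) / (1870/50)
      = 34 / 37.4 = 0.9091 = 90.91%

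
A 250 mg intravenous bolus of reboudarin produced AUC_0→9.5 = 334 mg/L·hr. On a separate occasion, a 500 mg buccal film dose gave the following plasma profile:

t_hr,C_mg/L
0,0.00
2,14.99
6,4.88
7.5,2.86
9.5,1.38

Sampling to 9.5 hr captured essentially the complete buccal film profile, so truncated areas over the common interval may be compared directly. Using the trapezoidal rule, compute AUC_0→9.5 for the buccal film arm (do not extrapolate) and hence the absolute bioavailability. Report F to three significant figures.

Trapezoidal AUC_0→9.5 (buccal film):
  [0→2]: (0.00+14.99)/2 × 2 = 14.99
  [2→6]: (14.99+4.88)/2 × 4 = 39.74
  [6→7.5]: (4.88+2.86)/2 × 1.5 = 5.805
  [7.5→9.5]: (2.86+1.38)/2 × 2 = 4.24
  Sum = 64.775 mg/L·hr
F = (AUC_ev/D_ev)/(AUC_iv/D_iv) = (64.775/500)/(334/250) = 0.12955/1.336 = 0.0970

F = 0.0970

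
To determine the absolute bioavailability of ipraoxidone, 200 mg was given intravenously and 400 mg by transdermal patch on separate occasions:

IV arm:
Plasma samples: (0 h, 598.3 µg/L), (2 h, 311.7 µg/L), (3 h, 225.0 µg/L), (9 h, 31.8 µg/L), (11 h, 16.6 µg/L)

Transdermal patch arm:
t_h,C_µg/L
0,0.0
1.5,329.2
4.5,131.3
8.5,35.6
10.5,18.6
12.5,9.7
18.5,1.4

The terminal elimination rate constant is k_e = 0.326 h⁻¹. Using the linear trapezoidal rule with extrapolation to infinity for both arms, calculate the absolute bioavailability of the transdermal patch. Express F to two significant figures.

Trapezoidal AUC_0→11 (IV):
  [0→2]: (598.3+311.7)/2 × 2 = 910.0
  [2→3]: (311.7+225.0)/2 × 1 = 268.35
  [3→9]: (225.0+31.8)/2 × 6 = 770.4
  [9→11]: (31.8+16.6)/2 × 2 = 48.4
  Sum = 1997.15 µg/L·h
IV tail: 16.6/0.326 = 50.920; AUC_iv,0→∞ = 1997.15 + 50.920 = 2048.07 µg/L·h
Trapezoidal AUC_0→18.5 (transdermal patch):
  [0→1.5]: (0.0+329.2)/2 × 1.5 = 246.9
  [1.5→4.5]: (329.2+131.3)/2 × 3 = 690.75
  [4.5→8.5]: (131.3+35.6)/2 × 4 = 333.8
  [8.5→10.5]: (35.6+18.6)/2 × 2 = 54.2
  [10.5→12.5]: (18.6+9.7)/2 × 2 = 28.3
  [12.5→18.5]: (9.7+1.4)/2 × 6 = 33.3
  Sum = 1387.25 µg/L·h
transdermal patch tail: 1.4/0.326 = 4.294; AUC_ev,0→∞ = 1387.25 + 4.294 = 1391.544 µg/L·h
F = (AUC_ev/D_ev)/(AUC_iv/D_iv) = (1391.544/400)/(2048.07/200) = 3.47886/10.24035 = 0.3397

F = 0.34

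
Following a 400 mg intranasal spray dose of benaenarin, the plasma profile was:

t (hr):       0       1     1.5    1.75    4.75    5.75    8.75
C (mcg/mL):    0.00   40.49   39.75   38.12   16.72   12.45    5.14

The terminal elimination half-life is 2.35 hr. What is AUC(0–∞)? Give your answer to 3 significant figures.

Trapezoidal AUC_0→8.75:
  [0→1]: (0.00+40.49)/2 × 1 = 20.245
  [1→1.5]: (40.49+39.75)/2 × 0.5 = 20.06
  [1.5→1.75]: (39.75+38.12)/2 × 0.25 = 9.73375
  [1.75→4.75]: (38.12+16.72)/2 × 3 = 82.26
  [4.75→5.75]: (16.72+12.45)/2 × 1 = 14.585
  [5.75→8.75]: (12.45+5.14)/2 × 3 = 26.385
  Sum = 173.26875 mcg/mL·hr
k_e = ln2 / t½ = 0.693147 / 2.35 = 0.2950 hr^-1
Extrapolated tail: C_last / k_e = 5.14 / 0.295 = 17.424
AUC_0→∞ = 173.26875 + 17.424 = 190.69275 mcg/mL·hr

AUC = 191 mcg/mL·hr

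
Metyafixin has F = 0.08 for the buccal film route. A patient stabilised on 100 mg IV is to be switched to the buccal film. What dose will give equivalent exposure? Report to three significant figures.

For equal systemic exposure: F × D_ev = D_iv
D_ev = D_iv / F = 100 / 0.08 = 1250 mg

D_buccal = 1250 mg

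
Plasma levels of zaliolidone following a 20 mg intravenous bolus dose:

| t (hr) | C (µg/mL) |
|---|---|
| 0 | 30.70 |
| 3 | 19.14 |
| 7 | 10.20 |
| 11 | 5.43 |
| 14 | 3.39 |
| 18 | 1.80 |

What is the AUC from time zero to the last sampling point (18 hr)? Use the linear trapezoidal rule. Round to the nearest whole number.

AUC = 188 µg/mL·hr

Trapezoidal AUC_0→18:
  [0→3]: (30.70+19.14)/2 × 3 = 74.76
  [3→7]: (19.14+10.20)/2 × 4 = 58.68
  [7→11]: (10.20+5.43)/2 × 4 = 31.26
  [11→14]: (5.43+3.39)/2 × 3 = 13.23
  [14→18]: (3.39+1.80)/2 × 4 = 10.38
  Sum = 188.31 µg/mL·hr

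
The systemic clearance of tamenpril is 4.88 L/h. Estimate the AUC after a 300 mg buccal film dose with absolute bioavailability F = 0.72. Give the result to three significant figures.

AUC = 44.3 mg/L·h

AUC_0→∞ = F × Dose / CL
        = 0.72 × 300 / 4.88 = 44.2623 mg/L·h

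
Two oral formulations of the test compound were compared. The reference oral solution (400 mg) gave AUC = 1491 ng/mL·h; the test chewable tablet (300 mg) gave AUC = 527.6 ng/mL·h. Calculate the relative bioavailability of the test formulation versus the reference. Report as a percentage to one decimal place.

F_rel = (AUC_test/D_test) / (AUC_ref/D_ref)
      = (527.6/300) / (1491/400)
      = 1.75867 / 3.7275 = 0.4718 = 47.18%

F_rel = 47.2%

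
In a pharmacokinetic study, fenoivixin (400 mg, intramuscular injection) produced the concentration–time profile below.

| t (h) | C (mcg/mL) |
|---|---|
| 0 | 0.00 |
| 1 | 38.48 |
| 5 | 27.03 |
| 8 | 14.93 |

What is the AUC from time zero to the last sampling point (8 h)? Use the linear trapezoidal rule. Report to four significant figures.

AUC = 213.2 mcg/mL·h

Trapezoidal AUC_0→8:
  [0→1]: (0.00+38.48)/2 × 1 = 19.24
  [1→5]: (38.48+27.03)/2 × 4 = 131.02
  [5→8]: (27.03+14.93)/2 × 3 = 62.94
  Sum = 213.2 mcg/mL·h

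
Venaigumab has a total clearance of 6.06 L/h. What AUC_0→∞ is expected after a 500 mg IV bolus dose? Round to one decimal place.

AUC_0→∞ = Dose_iv / CL
        = 500 / 6.06 = 82.5083 mg/L·h

AUC = 82.5 mg/L·h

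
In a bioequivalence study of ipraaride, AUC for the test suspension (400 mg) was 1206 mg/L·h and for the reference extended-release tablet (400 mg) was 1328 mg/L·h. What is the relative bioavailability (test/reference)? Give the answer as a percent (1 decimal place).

F_rel = (AUC_test/D_test) / (AUC_ref/D_ref)
      = (1206/400) / (1328/400)
      = 3.015 / 3.32 = 0.9081 = 90.81%

F_rel = 90.8%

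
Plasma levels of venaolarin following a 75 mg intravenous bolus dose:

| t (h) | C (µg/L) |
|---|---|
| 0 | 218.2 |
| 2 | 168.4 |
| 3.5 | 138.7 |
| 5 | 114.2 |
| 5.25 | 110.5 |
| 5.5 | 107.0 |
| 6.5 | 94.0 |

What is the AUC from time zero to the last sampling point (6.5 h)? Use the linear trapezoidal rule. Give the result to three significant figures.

Trapezoidal AUC_0→6.5:
  [0→2]: (218.2+168.4)/2 × 2 = 386.6
  [2→3.5]: (168.4+138.7)/2 × 1.5 = 230.325
  [3.5→5]: (138.7+114.2)/2 × 1.5 = 189.675
  [5→5.25]: (114.2+110.5)/2 × 0.25 = 28.0875
  [5.25→5.5]: (110.5+107.0)/2 × 0.25 = 27.1875
  [5.5→6.5]: (107.0+94.0)/2 × 1 = 100.5
  Sum = 962.375 µg/L·h

AUC = 962 µg/L·h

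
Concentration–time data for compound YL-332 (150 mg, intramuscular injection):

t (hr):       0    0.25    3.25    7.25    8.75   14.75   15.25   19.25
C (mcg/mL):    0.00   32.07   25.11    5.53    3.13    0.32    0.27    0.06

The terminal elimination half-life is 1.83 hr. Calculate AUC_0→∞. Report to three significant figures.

Trapezoidal AUC_0→19.25:
  [0→0.25]: (0.00+32.07)/2 × 0.25 = 4.00875
  [0.25→3.25]: (32.07+25.11)/2 × 3 = 85.77
  [3.25→7.25]: (25.11+5.53)/2 × 4 = 61.28
  [7.25→8.75]: (5.53+3.13)/2 × 1.5 = 6.495
  [8.75→14.75]: (3.13+0.32)/2 × 6 = 10.35
  [14.75→15.25]: (0.32+0.27)/2 × 0.5 = 0.1475
  [15.25→19.25]: (0.27+0.06)/2 × 4 = 0.66
  Sum = 168.71125 mcg/mL·hr
k_e = ln2 / t½ = 0.693147 / 1.83 = 0.3788 hr^-1
Extrapolated tail: C_last / k_e = 0.06 / 0.3788 = 0.158
AUC_0→∞ = 168.71125 + 0.158 = 168.86925 mcg/mL·hr

AUC = 169 mcg/mL·hr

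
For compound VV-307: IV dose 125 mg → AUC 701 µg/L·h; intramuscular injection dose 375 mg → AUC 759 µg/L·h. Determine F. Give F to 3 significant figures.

F = 0.361

F = (AUC_ev / D_ev) / (AUC_iv / D_iv)
  = (759/375) / (701/125)
  = 2.024 / 5.608 = 0.3609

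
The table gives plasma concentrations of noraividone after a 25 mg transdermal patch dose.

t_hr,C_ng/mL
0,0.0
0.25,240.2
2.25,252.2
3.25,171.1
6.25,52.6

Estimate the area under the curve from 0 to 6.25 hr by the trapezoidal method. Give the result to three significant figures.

AUC = 1070 ng/mL·hr

Trapezoidal AUC_0→6.25:
  [0→0.25]: (0.0+240.2)/2 × 0.25 = 30.025
  [0.25→2.25]: (240.2+252.2)/2 × 2 = 492.4
  [2.25→3.25]: (252.2+171.1)/2 × 1 = 211.65
  [3.25→6.25]: (171.1+52.6)/2 × 3 = 335.55
  Sum = 1069.625 ng/mL·hr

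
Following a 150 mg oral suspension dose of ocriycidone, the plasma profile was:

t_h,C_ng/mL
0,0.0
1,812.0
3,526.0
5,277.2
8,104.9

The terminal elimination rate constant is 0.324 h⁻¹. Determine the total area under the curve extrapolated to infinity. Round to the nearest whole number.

AUC = 3444 ng/mL·h

Trapezoidal AUC_0→8:
  [0→1]: (0.0+812.0)/2 × 1 = 406.0
  [1→3]: (812.0+526.0)/2 × 2 = 1338.0
  [3→5]: (526.0+277.2)/2 × 2 = 803.2
  [5→8]: (277.2+104.9)/2 × 3 = 573.15
  Sum = 3120.35 ng/mL·h
Extrapolated tail: C_last / k_e = 104.9 / 0.324 = 323.765
AUC_0→∞ = 3120.35 + 323.765 = 3444.115 ng/mL·h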